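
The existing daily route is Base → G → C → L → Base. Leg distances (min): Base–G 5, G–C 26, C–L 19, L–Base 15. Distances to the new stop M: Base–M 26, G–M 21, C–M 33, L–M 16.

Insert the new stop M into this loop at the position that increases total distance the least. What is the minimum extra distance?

Minimum extra distance: 27 min, inserting M between L and Base.

Insertion cost between consecutive stops i–j is d(i,M) + d(M,j) − d(i,j):
  between Base and G: 26 + 21 − 5 = 42
  between G and C: 21 + 33 − 26 = 28
  between C and L: 33 + 16 − 19 = 30
  between L and Base: 16 + 26 − 15 = 27
Cheapest insertion is between L and Base, adding 27.
New total = 65 + 27 = 92.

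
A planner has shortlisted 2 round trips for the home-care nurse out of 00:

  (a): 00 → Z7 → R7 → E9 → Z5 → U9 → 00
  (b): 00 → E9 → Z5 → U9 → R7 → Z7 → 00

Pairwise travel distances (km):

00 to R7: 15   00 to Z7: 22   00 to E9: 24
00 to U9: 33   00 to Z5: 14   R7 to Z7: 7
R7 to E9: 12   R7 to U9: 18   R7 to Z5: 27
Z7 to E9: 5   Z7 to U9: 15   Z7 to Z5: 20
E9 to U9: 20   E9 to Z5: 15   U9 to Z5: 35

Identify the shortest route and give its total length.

(a): 22 + 7 + 12 + 15 + 35 + 33 = 124
(b): 24 + 15 + 35 + 18 + 7 + 22 = 121

Shortest is (b), total 121 km.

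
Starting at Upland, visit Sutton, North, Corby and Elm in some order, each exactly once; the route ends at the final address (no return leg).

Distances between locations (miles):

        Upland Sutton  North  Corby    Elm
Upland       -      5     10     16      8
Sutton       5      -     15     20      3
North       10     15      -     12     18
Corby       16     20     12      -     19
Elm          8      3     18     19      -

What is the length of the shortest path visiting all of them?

Shortest open route: 38 miles.

There are 4! = 24 possible orderings.
Upland - Sutton - North - Corby - Elm: 5+15+12+19 = 51
Upland - Sutton - North - Elm - Corby: 5+15+18+19 = 57
Upland - Sutton - Corby - North - Elm: 5+20+12+18 = 55
Upland - Sutton - Corby - Elm - North: 5+20+19+18 = 62
Upland - Sutton - Elm - North - Corby: 5+3+18+12 = 38
Upland - Sutton - Elm - Corby - North: 5+3+19+12 = 39
Upland - North - Sutton - Corby - Elm: 10+15+20+19 = 64
Upland - North - Sutton - Elm - Corby: 10+15+3+19 = 47
Upland - North - Corby - Sutton - Elm: 10+12+20+3 = 45
Upland - North - Corby - Elm - Sutton: 10+12+19+3 = 44
Upland - North - Elm - Sutton - Corby: 10+18+3+20 = 51
Upland - North - Elm - Corby - Sutton: 10+18+19+20 = 67
Upland - Corby - Sutton - North - Elm: 16+20+15+18 = 69
Upland - Corby - Sutton - Elm - North: 16+20+3+18 = 57
… (10 more)
The minimum is 38.
One shortest path: Upland → Sutton → Elm → North → Corby.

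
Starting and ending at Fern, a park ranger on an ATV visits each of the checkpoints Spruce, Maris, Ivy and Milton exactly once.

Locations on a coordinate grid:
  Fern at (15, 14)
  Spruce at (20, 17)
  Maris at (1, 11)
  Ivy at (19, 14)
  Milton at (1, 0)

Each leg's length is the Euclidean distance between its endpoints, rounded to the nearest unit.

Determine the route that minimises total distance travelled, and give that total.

Fern → Spruce → Maris → Ivy → Milton → Fern: 6+20+18+23+20 = 87
Fern → Spruce → Maris → Milton → Ivy → Fern: 6+20+11+23+4 = 64
Fern → Spruce → Ivy → Maris → Milton → Fern: 6+3+18+11+20 = 58
Fern → Spruce → Ivy → Milton → Maris → Fern: 6+3+23+11+14 = 57
Fern → Spruce → Milton → Maris → Ivy → Fern: 6+25+11+18+4 = 64
Fern → Spruce → Milton → Ivy → Maris → Fern: 6+25+23+18+14 = 86
Fern → Maris → Spruce → Ivy → Milton → Fern: 14+20+3+23+20 = 80
Fern → Maris → Spruce → Milton → Ivy → Fern: 14+20+25+23+4 = 86
Fern → Maris → Ivy → Spruce → Milton → Fern: 14+18+3+25+20 = 80
Fern → Maris → Milton → Spruce → Ivy → Fern: 14+11+25+3+4 = 57
Fern → Ivy → Spruce → Maris → Milton → Fern: 4+3+20+11+20 = 58
Fern → Ivy → Maris → Spruce → Milton → Fern: 4+18+20+25+20 = 87
The minimum is 57.
One optimal route: Fern → Spruce → Ivy → Milton → Maris → Fern (or its reverse).

Minimum total distance: 57.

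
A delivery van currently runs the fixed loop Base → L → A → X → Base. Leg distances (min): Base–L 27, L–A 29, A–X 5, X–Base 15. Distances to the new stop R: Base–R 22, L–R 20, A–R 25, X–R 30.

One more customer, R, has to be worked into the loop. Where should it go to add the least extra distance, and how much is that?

Adding 15 min by placing R on the Base–L leg.

Insertion cost between consecutive stops i–j is d(i,R) + d(R,j) − d(i,j):
  between Base and L: 22 + 20 − 27 = 15
  between L and A: 20 + 25 − 29 = 16
  between A and X: 25 + 30 − 5 = 50
  between X and Base: 30 + 22 − 15 = 37
Cheapest insertion is between Base and L, adding 15.
New total = 76 + 15 = 91.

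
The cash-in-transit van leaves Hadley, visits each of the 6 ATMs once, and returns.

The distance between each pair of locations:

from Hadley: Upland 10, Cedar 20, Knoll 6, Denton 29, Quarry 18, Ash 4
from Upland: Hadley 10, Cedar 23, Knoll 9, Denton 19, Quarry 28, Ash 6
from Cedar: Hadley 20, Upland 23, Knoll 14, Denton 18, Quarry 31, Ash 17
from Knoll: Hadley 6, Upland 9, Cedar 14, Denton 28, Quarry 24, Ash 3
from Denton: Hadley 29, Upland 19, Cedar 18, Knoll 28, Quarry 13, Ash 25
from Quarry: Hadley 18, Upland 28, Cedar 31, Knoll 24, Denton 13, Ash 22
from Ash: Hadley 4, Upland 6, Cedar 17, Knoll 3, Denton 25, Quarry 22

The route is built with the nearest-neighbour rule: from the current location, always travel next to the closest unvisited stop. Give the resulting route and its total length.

From Hadley: distances to unvisited — Ash=4, Knoll=6, Upland=10, Quarry=18, Cedar=20, Denton=29. Nearest is Ash (4).
From Ash: distances to unvisited — Knoll=3, Upland=6, Cedar=17, Quarry=22, Denton=25. Nearest is Knoll (3).
From Knoll: distances to unvisited — Upland=9, Cedar=14, Quarry=24, Denton=28. Nearest is Upland (9).
From Upland: distances to unvisited — Denton=19, Cedar=23, Quarry=28. Nearest is Denton (19).
From Denton: distances to unvisited — Quarry=13, Cedar=18. Nearest is Quarry (13).
From Quarry: distances to unvisited — Cedar=31. Nearest is Cedar (31).
Return Cedar→Hadley: 20.
Total = 4 + 3 + 9 + 19 + 13 + 31 + 20 = 99.

99 along Hadley → Ash → Knoll → Upland → Denton → Quarry → Cedar → Hadley.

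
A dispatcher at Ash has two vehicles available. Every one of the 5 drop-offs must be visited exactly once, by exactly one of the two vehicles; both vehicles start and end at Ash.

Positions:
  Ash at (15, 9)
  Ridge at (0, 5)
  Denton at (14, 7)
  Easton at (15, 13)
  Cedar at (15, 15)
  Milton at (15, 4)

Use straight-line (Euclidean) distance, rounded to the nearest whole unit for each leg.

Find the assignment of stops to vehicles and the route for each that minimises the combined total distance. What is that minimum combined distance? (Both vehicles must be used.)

Try each way of splitting the stops between the two vehicles (each non-empty) and, for each split, find the best tour for each vehicle:
  {Ridge} + {Denton, Easton, Cedar, Milton}: 32 + 22 = 54
  {Denton} + {Ridge, Easton, Cedar, Milton}: 4 + 44 = 48
  {Ridge, Denton} + {Easton, Cedar, Milton}: 32 + 22 = 54
  {Easton} + {Ridge, Denton, Cedar, Milton}: 8 + 44 = 52
  {Ridge, Easton} + {Denton, Cedar, Milton}: 37 + 22 = 59
  {Denton, Easton} + {Ridge, Cedar, Milton}: 12 + 44 = 56
  … (15 splits in total)
Best: vehicle 1 Ash → Denton → Ash = 4; vehicle 2 Ash → Easton → Cedar → Ridge → Milton → Ash = 44; combined 48.

48 — the smallest possible combined total.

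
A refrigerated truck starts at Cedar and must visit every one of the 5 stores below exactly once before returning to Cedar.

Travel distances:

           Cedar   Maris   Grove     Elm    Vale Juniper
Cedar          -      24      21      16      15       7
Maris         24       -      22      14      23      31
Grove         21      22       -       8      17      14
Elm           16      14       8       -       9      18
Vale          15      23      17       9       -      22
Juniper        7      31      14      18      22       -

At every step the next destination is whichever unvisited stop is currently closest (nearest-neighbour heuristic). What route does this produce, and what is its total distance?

Nearest-neighbour total = 85; route Cedar → Juniper → Grove → Elm → Vale → Maris → Cedar.

From Cedar: distances to unvisited — Juniper=7, Vale=15, Elm=16, Grove=21, Maris=24. Nearest is Juniper (7).
From Juniper: distances to unvisited — Grove=14, Elm=18, Vale=22, Maris=31. Nearest is Grove (14).
From Grove: distances to unvisited — Elm=8, Vale=17, Maris=22. Nearest is Elm (8).
From Elm: distances to unvisited — Vale=9, Maris=14. Nearest is Vale (9).
From Vale: distances to unvisited — Maris=23. Nearest is Maris (23).
Return Maris→Cedar: 24.
Total = 7 + 14 + 8 + 9 + 23 + 24 = 85.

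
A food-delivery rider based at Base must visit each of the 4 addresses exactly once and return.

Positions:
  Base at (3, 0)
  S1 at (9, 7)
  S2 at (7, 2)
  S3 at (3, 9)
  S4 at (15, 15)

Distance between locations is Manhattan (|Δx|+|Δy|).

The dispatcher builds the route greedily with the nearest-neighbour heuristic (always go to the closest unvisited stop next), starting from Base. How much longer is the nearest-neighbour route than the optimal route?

Excess over optimum: 12.

Base: S2=6, S3=9, S1=13, S4=27 ⇒ S2
S2: S1=7, S3=11, S4=21 ⇒ S1
S1: S3=8, S4=14 ⇒ S3
S3: S4=18 ⇒ S4
NN route Base → S2 → S1 → S3 → S4 → Base costs 66.
Optimal: Base → S2 → S1 → S4 → S3 → Base costs 54 (by enumerating all 12 distinct tours).
Excess = 66 − 54 = 12.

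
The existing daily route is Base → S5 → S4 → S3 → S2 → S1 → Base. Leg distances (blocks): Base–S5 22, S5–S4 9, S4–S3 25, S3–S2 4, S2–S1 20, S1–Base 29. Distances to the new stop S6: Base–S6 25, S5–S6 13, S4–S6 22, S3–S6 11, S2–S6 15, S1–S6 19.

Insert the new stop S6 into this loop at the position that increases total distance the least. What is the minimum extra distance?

Minimum extra distance: 8 blocks, inserting S6 between S4 and S3.

Insertion cost between consecutive stops i–j is d(i,S6) + d(S6,j) − d(i,j):
  between Base and S5: 25 + 13 − 22 = 16
  between S5 and S4: 13 + 22 − 9 = 26
  between S4 and S3: 22 + 11 − 25 = 8
  between S3 and S2: 11 + 15 − 4 = 22
  between S2 and S1: 15 + 19 − 20 = 14
  between S1 and Base: 19 + 25 − 29 = 15
Cheapest insertion is between S4 and S3, adding 8.
New total = 109 + 8 = 117.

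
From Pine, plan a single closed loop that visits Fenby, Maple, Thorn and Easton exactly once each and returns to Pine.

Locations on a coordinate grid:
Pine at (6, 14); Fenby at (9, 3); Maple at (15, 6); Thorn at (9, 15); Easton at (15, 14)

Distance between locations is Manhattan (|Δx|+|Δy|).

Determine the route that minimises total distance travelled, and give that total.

42 — the shortest possible round trip.

With 4 stops there are 4!/2 = 12 distinct round trips (a route and its reverse cost the same).
Pine → Fenby → Maple → Thorn → Easton → Pine: 14+9+15+7+9 = 54
Pine → Fenby → Maple → Easton → Thorn → Pine: 14+9+8+7+4 = 42
Pine → Fenby → Thorn → Maple → Easton → Pine: 14+12+15+8+9 = 58
Pine → Fenby → Thorn → Easton → Maple → Pine: 14+12+7+8+17 = 58
Pine → Fenby → Easton → Maple → Thorn → Pine: 14+17+8+15+4 = 58
Pine → Fenby → Easton → Thorn → Maple → Pine: 14+17+7+15+17 = 70
Pine → Maple → Fenby → Thorn → Easton → Pine: 17+9+12+7+9 = 54
Pine → Maple → Fenby → Easton → Thorn → Pine: 17+9+17+7+4 = 54
Pine → Maple → Thorn → Fenby → Easton → Pine: 17+15+12+17+9 = 70
Pine → Maple → Easton → Fenby → Thorn → Pine: 17+8+17+12+4 = 58
Pine → Thorn → Fenby → Maple → Easton → Pine: 4+12+9+8+9 = 42
Pine → Thorn → Maple → Fenby → Easton → Pine: 4+15+9+17+9 = 54
The minimum is 42.
One optimal route: Pine → Fenby → Maple → Easton → Thorn → Pine (or its reverse).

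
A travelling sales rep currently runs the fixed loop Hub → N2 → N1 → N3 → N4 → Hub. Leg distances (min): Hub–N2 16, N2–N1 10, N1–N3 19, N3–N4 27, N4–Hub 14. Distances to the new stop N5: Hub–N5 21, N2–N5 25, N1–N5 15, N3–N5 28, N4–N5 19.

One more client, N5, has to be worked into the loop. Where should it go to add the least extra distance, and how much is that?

Adding 20 min by placing N5 on the N3–N4 leg.

Insertion cost between consecutive stops i–j is d(i,N5) + d(N5,j) − d(i,j):
  between Hub and N2: 21 + 25 − 16 = 30
  between N2 and N1: 25 + 15 − 10 = 30
  between N1 and N3: 15 + 28 − 19 = 24
  between N3 and N4: 28 + 19 − 27 = 20
  between N4 and Hub: 19 + 21 − 14 = 26
Cheapest insertion is between N3 and N4, adding 20.
New total = 86 + 20 = 106.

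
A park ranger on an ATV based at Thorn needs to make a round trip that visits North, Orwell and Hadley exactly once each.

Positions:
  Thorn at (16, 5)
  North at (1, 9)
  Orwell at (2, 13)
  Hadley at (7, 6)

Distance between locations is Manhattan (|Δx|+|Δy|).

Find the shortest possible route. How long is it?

There are 3 distinct closed tours to check (reversals are equivalent).
Thorn-North-Orwell-Hadley-Thorn: 19+5+12+10 = 46
Thorn-North-Hadley-Orwell-Thorn: 19+9+12+22 = 62
Thorn-Orwell-North-Hadley-Thorn: 22+5+9+10 = 46
The minimum is 46.
One optimal route: Thorn → North → Orwell → Hadley → Thorn (or its reverse).

46 — the shortest possible round trip.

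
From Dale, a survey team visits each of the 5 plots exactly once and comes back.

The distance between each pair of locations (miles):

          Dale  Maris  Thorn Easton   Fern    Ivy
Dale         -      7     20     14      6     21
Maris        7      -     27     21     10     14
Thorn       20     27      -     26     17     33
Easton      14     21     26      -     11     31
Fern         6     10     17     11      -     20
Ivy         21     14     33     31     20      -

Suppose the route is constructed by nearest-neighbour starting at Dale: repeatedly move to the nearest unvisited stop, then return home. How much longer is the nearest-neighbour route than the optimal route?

Dale: Fern=6, Maris=7, Easton=14, Thorn=20, Ivy=21 ⇒ Fern
Fern: Maris=10, Easton=11, Thorn=17, Ivy=20 ⇒ Maris
Maris: Ivy=14, Easton=21, Thorn=27 ⇒ Ivy
Ivy: Easton=31, Thorn=33 ⇒ Easton
Easton: Thorn=26 ⇒ Thorn
NN route Dale → Fern → Maris → Ivy → Easton → Thorn → Dale costs 107.
Optimal: Dale → Maris → Ivy → Thorn → Fern → Easton → Dale costs 96 (by enumerating all 60 distinct tours).
Excess = 107 − 96 = 11.

11 miles longer than the optimal tour.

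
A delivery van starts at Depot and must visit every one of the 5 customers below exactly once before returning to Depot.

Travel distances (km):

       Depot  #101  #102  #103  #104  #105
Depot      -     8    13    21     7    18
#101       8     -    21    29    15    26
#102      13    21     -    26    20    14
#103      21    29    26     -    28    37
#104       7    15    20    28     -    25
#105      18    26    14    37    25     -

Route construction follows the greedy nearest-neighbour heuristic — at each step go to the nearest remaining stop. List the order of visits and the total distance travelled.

Depot → [#104:7 / #101:8 / #102:13 / #105:18 / #103:21] → #104 (7)
#104 → [#101:15 / #102:20 / #105:25 / #103:28] → #101 (15)
#101 → [#102:21 / #105:26 / #103:29] → #102 (21)
#102 → [#105:14 / #103:26] → #105 (14)
#105 → [#103:37] → #103 (37)
Return #103→Depot: 21.
Total = 7 + 15 + 21 + 14 + 37 + 21 = 115.

Nearest-neighbour total = 115 km; route Depot → #104 → #101 → #102 → #105 → #103 → Depot.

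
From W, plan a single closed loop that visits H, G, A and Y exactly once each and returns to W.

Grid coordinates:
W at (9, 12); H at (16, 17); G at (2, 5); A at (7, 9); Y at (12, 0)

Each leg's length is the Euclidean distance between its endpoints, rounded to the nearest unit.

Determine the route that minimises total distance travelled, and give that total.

47 — the shortest possible round trip.

W - H - G - A - Y - W: 9+18+6+10+12 = 55
W - H - G - Y - A - W: 9+18+11+10+4 = 52
W - H - A - G - Y - W: 9+12+6+11+12 = 50
W - H - A - Y - G - W: 9+12+10+11+10 = 52
W - H - Y - G - A - W: 9+17+11+6+4 = 47
W - H - Y - A - G - W: 9+17+10+6+10 = 52
W - G - H - A - Y - W: 10+18+12+10+12 = 62
W - G - H - Y - A - W: 10+18+17+10+4 = 59
W - G - A - H - Y - W: 10+6+12+17+12 = 57
W - G - Y - H - A - W: 10+11+17+12+4 = 54
W - A - H - G - Y - W: 4+12+18+11+12 = 57
W - A - G - H - Y - W: 4+6+18+17+12 = 57
The minimum is 47.
One optimal route: W → H → Y → G → A → W (or its reverse).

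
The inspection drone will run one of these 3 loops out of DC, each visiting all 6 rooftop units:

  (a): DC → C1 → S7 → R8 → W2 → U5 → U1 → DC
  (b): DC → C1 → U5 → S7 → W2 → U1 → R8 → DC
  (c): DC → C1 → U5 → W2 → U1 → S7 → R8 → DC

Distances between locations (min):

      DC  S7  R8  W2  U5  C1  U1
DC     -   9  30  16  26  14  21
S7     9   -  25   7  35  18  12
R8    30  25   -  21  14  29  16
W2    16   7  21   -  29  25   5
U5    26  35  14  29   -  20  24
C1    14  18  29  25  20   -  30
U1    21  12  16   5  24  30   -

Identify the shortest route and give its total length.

(a): 14 + 18 + 25 + 21 + 29 + 24 + 21 = 152
(b): 14 + 20 + 35 + 7 + 5 + 16 + 30 = 127
(c): 14 + 20 + 29 + 5 + 12 + 25 + 30 = 135

127 min — (b) is the shortest.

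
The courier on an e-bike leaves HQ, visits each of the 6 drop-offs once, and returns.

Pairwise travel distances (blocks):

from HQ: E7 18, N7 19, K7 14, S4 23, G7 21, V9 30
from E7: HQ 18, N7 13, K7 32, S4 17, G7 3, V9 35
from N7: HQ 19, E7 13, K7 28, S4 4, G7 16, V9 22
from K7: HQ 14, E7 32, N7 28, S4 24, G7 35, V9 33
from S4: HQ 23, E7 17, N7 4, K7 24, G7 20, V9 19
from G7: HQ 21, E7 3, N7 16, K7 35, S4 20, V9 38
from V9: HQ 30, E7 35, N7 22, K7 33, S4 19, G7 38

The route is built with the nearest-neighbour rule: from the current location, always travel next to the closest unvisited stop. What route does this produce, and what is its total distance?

At HQ the remaining stops are K7 14, E7 18, N7 19, G7 21, S4 23, V9 30; go to K7.
At K7 the remaining stops are S4 24, N7 28, E7 32, V9 33, G7 35; go to S4.
At S4 the remaining stops are N7 4, E7 17, V9 19, G7 20; go to N7.
At N7 the remaining stops are E7 13, G7 16, V9 22; go to E7.
At E7 the remaining stops are G7 3, V9 35; go to G7.
At G7 the remaining stops are V9 38; go to V9.
Return V9→HQ: 30.
Total = 14 + 24 + 4 + 13 + 3 + 38 + 30 = 126.

Total distance 126 blocks via the nearest-neighbour route HQ → K7 → S4 → N7 → E7 → G7 → V9 → HQ.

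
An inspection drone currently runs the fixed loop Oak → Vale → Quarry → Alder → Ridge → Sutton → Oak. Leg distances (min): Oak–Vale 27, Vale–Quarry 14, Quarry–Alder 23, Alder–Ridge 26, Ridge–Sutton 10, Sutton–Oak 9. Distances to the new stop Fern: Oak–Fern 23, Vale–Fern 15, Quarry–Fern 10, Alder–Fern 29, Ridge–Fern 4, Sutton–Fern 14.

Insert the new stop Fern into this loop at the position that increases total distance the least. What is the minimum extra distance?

Insertion cost between consecutive stops i–j is d(i,Fern) + d(Fern,j) − d(i,j):
  between Oak and Vale: 23 + 15 − 27 = 11
  between Vale and Quarry: 15 + 10 − 14 = 11
  between Quarry and Alder: 10 + 29 − 23 = 16
  between Alder and Ridge: 29 + 4 − 26 = 7
  between Ridge and Sutton: 4 + 14 − 10 = 8
  between Sutton and Oak: 14 + 23 − 9 = 28
Cheapest insertion is between Alder and Ridge, adding 7.
New total = 109 + 7 = 116.

Adding 7 min by placing Fern on the Alder–Ridge leg.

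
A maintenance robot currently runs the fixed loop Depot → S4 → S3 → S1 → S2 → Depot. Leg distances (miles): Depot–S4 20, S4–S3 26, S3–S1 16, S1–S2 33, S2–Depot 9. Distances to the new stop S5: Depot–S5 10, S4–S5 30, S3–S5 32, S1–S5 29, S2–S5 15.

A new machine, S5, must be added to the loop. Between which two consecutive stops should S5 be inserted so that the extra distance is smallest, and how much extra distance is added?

+11 miles — insert S5 between S1 and S2.

Insertion cost between consecutive stops i–j is d(i,S5) + d(S5,j) − d(i,j):
  between Depot and S4: 10 + 30 − 20 = 20
  between S4 and S3: 30 + 32 − 26 = 36
  between S3 and S1: 32 + 29 − 16 = 45
  between S1 and S2: 29 + 15 − 33 = 11
  between S2 and Depot: 15 + 10 − 9 = 16
Cheapest insertion is between S1 and S2, adding 11.
New total = 104 + 11 = 115.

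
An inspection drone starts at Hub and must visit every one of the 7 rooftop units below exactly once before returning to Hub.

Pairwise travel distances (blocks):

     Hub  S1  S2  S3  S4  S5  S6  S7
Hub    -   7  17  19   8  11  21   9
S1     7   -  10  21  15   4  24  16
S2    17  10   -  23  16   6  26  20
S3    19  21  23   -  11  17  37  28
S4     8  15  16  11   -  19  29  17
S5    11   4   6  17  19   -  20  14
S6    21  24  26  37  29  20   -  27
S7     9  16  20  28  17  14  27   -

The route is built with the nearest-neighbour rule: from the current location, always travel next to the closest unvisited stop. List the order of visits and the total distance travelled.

Nearest-neighbour total = 120 blocks; route Hub → S1 → S5 → S2 → S4 → S3 → S7 → S6 → Hub.

Hub → [S1:7 / S4:8 / S7:9 / S5:11 / S2:17 / S3:19 / S6:21] → S1 (7)
S1 → [S5:4 / S2:10 / S4:15 / S7:16 / S3:21 / S6:24] → S5 (4)
S5 → [S2:6 / S7:14 / S3:17 / S4:19 / S6:20] → S2 (6)
S2 → [S4:16 / S7:20 / S3:23 / S6:26] → S4 (16)
S4 → [S3:11 / S7:17 / S6:29] → S3 (11)
S3 → [S7:28 / S6:37] → S7 (28)
S7 → [S6:27] → S6 (27)
Return S6→Hub: 21.
Total = 7 + 4 + 6 + 16 + 11 + 28 + 27 + 21 = 120.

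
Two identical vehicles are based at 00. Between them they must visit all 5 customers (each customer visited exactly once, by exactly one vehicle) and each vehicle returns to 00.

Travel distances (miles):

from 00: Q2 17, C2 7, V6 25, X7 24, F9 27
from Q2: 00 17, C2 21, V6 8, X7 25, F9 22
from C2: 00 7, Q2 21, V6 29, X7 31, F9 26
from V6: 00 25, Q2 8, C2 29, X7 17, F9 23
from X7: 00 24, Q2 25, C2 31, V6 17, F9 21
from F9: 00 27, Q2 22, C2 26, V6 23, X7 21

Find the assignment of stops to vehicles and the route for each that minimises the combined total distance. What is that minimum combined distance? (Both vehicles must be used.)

Check every non-empty split of the stops between the two vehicles; for each half take its own optimal tour:
  {Q2} + {C2, V6, X7, F9}: 34 + 96 = 130
  {C2} + {Q2, V6, X7, F9}: 14 + 90 = 104
  {Q2, C2} + {V6, X7, F9}: 45 + 90 = 135
  {V6} + {Q2, C2, X7, F9}: 50 + 95 = 145
  {Q2, V6} + {C2, X7, F9}: 50 + 78 = 128
  {C2, V6} + {Q2, X7, F9}: 61 + 84 = 145
  … (15 splits in total)
Best: vehicle 1 00 → C2 → 00 = 14; vehicle 2 00 → Q2 → V6 → X7 → F9 → 00 = 90; combined 104.

Minimum combined distance: 104 miles.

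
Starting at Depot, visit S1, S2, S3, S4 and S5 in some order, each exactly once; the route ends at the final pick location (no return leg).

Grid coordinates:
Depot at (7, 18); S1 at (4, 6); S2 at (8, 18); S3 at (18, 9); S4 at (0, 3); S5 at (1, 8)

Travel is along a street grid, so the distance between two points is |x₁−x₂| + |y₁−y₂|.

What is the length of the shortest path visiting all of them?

Shortest open route: 48.

There are 5! = 120 possible orderings.
Depot→S1→S2→S3→S4→S5: 15+16+19+24+6 = 80
Depot→S1→S2→S3→S5→S4: 15+16+19+18+6 = 74
Depot→S1→S2→S4→S3→S5: 15+16+23+24+18 = 96
Depot→S1→S2→S4→S5→S3: 15+16+23+6+18 = 78
Depot→S1→S2→S5→S3→S4: 15+16+17+18+24 = 90
Depot→S1→S2→S5→S4→S3: 15+16+17+6+24 = 78
Depot→S1→S3→S2→S4→S5: 15+17+19+23+6 = 80
Depot→S1→S3→S2→S5→S4: 15+17+19+17+6 = 74
Depot→S1→S3→S4→S2→S5: 15+17+24+23+17 = 96
Depot→S1→S3→S4→S5→S2: 15+17+24+6+17 = 79
Depot→S1→S3→S5→S2→S4: 15+17+18+17+23 = 90
Depot→S1→S3→S5→S4→S2: 15+17+18+6+23 = 79
Depot→S1→S4→S2→S3→S5: 15+7+23+19+18 = 82
Depot→S1→S4→S2→S5→S3: 15+7+23+17+18 = 80
… (106 more)
Depot→S2→S1→S4→S5→S3: 1+16+7+6+18 = 48  ← best
The minimum is 48.
One shortest path: Depot → S2 → S1 → S4 → S5 → S3.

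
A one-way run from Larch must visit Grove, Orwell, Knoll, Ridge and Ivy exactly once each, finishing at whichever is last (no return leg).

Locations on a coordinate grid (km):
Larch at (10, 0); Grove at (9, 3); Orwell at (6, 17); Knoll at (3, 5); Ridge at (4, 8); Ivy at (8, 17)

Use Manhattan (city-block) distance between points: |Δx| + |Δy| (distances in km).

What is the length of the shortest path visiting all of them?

Minimum one-way distance = 29 km.

There are 5! = 120 possible orderings.
Larch - Grove - Orwell - Knoll - Ridge - Ivy: 4+17+15+4+13 = 53
Larch - Grove - Orwell - Knoll - Ivy - Ridge: 4+17+15+17+13 = 66
Larch - Grove - Orwell - Ridge - Knoll - Ivy: 4+17+11+4+17 = 53
Larch - Grove - Orwell - Ridge - Ivy - Knoll: 4+17+11+13+17 = 62
Larch - Grove - Orwell - Ivy - Knoll - Ridge: 4+17+2+17+4 = 44
Larch - Grove - Orwell - Ivy - Ridge - Knoll: 4+17+2+13+4 = 40
Larch - Grove - Knoll - Orwell - Ridge - Ivy: 4+8+15+11+13 = 51
Larch - Grove - Knoll - Orwell - Ivy - Ridge: 4+8+15+2+13 = 42
Larch - Grove - Knoll - Ridge - Orwell - Ivy: 4+8+4+11+2 = 29
Larch - Grove - Knoll - Ridge - Ivy - Orwell: 4+8+4+13+2 = 31
Larch - Grove - Knoll - Ivy - Orwell - Ridge: 4+8+17+2+11 = 42
Larch - Grove - Knoll - Ivy - Ridge - Orwell: 4+8+17+13+11 = 53
Larch - Grove - Ridge - Orwell - Knoll - Ivy: 4+10+11+15+17 = 57
Larch - Grove - Ridge - Orwell - Ivy - Knoll: 4+10+11+2+17 = 44
… (106 more)
The minimum is 29.
One shortest path: Larch → Grove → Knoll → Ridge → Orwell → Ivy.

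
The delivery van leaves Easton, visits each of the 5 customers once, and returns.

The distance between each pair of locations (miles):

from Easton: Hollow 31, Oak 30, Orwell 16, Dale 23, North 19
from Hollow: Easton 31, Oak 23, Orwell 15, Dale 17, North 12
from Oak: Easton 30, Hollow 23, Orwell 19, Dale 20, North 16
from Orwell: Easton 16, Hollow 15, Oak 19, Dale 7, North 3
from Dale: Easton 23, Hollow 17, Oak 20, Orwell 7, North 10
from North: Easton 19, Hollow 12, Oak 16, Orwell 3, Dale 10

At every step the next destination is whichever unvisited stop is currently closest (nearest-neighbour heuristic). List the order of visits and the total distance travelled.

Nearest-neighbour total = 99 miles; route Easton → Orwell → North → Dale → Hollow → Oak → Easton.

From Easton: distances to unvisited — Orwell=16, North=19, Dale=23, Oak=30, Hollow=31. Nearest is Orwell (16).
From Orwell: distances to unvisited — North=3, Dale=7, Hollow=15, Oak=19. Nearest is North (3).
From North: distances to unvisited — Dale=10, Hollow=12, Oak=16. Nearest is Dale (10).
From Dale: distances to unvisited — Hollow=17, Oak=20. Nearest is Hollow (17).
From Hollow: distances to unvisited — Oak=23. Nearest is Oak (23).
Return Oak→Easton: 30.
Total = 16 + 3 + 10 + 17 + 23 + 30 = 99.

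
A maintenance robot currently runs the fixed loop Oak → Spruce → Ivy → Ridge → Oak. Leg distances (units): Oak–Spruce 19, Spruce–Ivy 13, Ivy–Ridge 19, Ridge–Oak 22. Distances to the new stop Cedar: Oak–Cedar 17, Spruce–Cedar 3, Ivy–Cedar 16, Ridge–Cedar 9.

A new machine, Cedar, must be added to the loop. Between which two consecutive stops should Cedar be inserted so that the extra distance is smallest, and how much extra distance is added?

+1 — insert Cedar between Oak and Spruce.

Insertion cost between consecutive stops i–j is d(i,Cedar) + d(Cedar,j) − d(i,j):
  between Oak and Spruce: 17 + 3 − 19 = 1
  between Spruce and Ivy: 3 + 16 − 13 = 6
  between Ivy and Ridge: 16 + 9 − 19 = 6
  between Ridge and Oak: 9 + 17 − 22 = 4
Cheapest insertion is between Oak and Spruce, adding 1.
New total = 73 + 1 = 74.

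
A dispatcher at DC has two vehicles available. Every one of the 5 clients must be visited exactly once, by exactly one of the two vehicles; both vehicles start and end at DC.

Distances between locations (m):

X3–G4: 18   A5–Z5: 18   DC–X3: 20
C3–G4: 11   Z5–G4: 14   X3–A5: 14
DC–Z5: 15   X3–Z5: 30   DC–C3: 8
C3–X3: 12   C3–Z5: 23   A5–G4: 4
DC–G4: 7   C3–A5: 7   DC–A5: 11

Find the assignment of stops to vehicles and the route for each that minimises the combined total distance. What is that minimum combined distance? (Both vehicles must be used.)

Minimum combined distance: 75 m.

Check every non-empty split of the stops between the two vehicles; for each half take its own optimal tour:
  {C3} + {X3, A5, Z5, G4}: 16 + 67 = 83
  {X3} + {C3, A5, Z5, G4}: 40 + 48 = 88
  {C3, X3} + {A5, Z5, G4}: 40 + 44 = 84
  {A5} + {C3, X3, Z5, G4}: 22 + 67 = 89
  {C3, A5} + {X3, Z5, G4}: 26 + 67 = 93
  {X3, A5} + {C3, Z5, G4}: 45 + 48 = 93
  … (15 splits in total)
  {Z5} + {C3, X3, A5, G4}: 30 + 45 = 75  ← best
Best: vehicle 1 DC → Z5 → DC = 30; vehicle 2 DC → C3 → X3 → A5 → G4 → DC = 45; combined 75.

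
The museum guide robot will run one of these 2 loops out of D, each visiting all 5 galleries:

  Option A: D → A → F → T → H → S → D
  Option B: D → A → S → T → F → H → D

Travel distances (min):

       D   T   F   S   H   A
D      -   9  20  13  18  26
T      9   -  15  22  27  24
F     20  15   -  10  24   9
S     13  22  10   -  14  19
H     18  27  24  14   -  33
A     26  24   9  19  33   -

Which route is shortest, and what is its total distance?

Option A: 26 + 9 + 15 + 27 + 14 + 13 = 104
Option B: 26 + 19 + 22 + 15 + 24 + 18 = 124

Shortest is Option A, total 104 min.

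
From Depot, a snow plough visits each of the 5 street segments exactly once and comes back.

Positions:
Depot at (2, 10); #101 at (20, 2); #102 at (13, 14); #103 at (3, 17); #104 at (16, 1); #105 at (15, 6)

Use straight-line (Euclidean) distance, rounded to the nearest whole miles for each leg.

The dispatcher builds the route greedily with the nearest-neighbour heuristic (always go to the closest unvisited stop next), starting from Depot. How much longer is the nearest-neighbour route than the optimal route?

Depot: #103=7, #102=12, #105=14, #104=17, #101=20 ⇒ #103
#103: #102=10, #105=16, #104=21, #101=23 ⇒ #102
#102: #105=8, #104=13, #101=14 ⇒ #105
#105: #104=5, #101=6 ⇒ #104
#104: #101=4 ⇒ #101
NN route Depot → #103 → #102 → #105 → #104 → #101 → Depot costs 54.
Optimal: Depot → #103 → #102 → #105 → #101 → #104 → Depot costs 52 (by enumerating all 60 distinct tours).
Excess = 54 − 52 = 2.

The nearest-neighbour route is 2 miles longer than optimal.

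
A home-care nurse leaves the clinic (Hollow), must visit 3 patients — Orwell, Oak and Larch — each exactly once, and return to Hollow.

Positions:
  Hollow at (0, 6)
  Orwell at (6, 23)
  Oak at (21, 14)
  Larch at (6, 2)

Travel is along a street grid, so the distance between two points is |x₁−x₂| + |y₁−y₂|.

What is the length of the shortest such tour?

Hollow-Orwell-Oak-Larch-Hollow: 23+24+27+10 = 84
Hollow-Orwell-Larch-Oak-Hollow: 23+21+27+29 = 100
Hollow-Oak-Orwell-Larch-Hollow: 29+24+21+10 = 84
The minimum is 84.
One optimal route: Hollow → Orwell → Oak → Larch → Hollow (or its reverse).

Shortest round trip = 84.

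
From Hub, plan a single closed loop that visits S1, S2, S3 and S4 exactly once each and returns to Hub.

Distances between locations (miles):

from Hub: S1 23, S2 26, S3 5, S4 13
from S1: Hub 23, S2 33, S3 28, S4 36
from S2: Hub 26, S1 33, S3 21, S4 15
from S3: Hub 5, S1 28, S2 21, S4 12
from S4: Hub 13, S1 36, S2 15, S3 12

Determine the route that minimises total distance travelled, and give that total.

There are 12 distinct closed tours to check (reversals are equivalent).
Hub - S1 - S2 - S3 - S4 - Hub: 23+33+21+12+13 = 102
Hub - S1 - S2 - S4 - S3 - Hub: 23+33+15+12+5 = 88
Hub - S1 - S3 - S2 - S4 - Hub: 23+28+21+15+13 = 100
Hub - S1 - S3 - S4 - S2 - Hub: 23+28+12+15+26 = 104
Hub - S1 - S4 - S2 - S3 - Hub: 23+36+15+21+5 = 100
Hub - S1 - S4 - S3 - S2 - Hub: 23+36+12+21+26 = 118
Hub - S2 - S1 - S3 - S4 - Hub: 26+33+28+12+13 = 112
Hub - S2 - S1 - S4 - S3 - Hub: 26+33+36+12+5 = 112
Hub - S2 - S3 - S1 - S4 - Hub: 26+21+28+36+13 = 124
Hub - S2 - S4 - S1 - S3 - Hub: 26+15+36+28+5 = 110
Hub - S3 - S1 - S2 - S4 - Hub: 5+28+33+15+13 = 94
Hub - S3 - S2 - S1 - S4 - Hub: 5+21+33+36+13 = 108
The minimum is 88.
One optimal route: Hub → S1 → S2 → S4 → S3 → Hub (or its reverse).

Minimum total distance: 88 miles.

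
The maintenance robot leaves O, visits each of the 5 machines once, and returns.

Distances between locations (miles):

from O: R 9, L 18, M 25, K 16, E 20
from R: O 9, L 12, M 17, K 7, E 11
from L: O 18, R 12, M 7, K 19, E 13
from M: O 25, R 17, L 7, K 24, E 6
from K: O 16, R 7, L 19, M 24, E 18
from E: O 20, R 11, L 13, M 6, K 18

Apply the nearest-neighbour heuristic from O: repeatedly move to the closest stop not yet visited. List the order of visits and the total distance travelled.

From O: distances to unvisited — R=9, K=16, L=18, E=20, M=25. Nearest is R (9).
From R: distances to unvisited — K=7, E=11, L=12, M=17. Nearest is K (7).
From K: distances to unvisited — E=18, L=19, M=24. Nearest is E (18).
From E: distances to unvisited — M=6, L=13. Nearest is M (6).
From M: distances to unvisited — L=7. Nearest is L (7).
Return L→O: 18.
Total = 9 + 7 + 18 + 6 + 7 + 18 = 65.

Nearest-neighbour total = 65 miles; route O → R → K → E → M → L → O.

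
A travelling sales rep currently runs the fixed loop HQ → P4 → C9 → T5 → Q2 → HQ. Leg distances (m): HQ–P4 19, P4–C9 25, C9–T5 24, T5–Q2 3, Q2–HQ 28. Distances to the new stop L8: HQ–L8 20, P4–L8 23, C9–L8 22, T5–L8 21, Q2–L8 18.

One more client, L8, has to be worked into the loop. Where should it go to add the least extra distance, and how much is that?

Minimum extra distance: 10 m, inserting L8 between Q2 and HQ.

Insertion cost between consecutive stops i–j is d(i,L8) + d(L8,j) − d(i,j):
  between HQ and P4: 20 + 23 − 19 = 24
  between P4 and C9: 23 + 22 − 25 = 20
  between C9 and T5: 22 + 21 − 24 = 19
  between T5 and Q2: 21 + 18 − 3 = 36
  between Q2 and HQ: 18 + 20 − 28 = 10
Cheapest insertion is between Q2 and HQ, adding 10.
New total = 99 + 10 = 109.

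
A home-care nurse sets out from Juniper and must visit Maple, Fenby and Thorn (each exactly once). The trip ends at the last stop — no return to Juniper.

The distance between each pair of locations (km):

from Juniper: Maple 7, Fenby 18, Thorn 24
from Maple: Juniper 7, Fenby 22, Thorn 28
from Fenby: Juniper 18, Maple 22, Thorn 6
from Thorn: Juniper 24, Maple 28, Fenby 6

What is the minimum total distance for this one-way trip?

There are 3! = 6 possible orderings.
Juniper→Maple→Fenby→Thorn: 7+22+6 = 35
Juniper→Maple→Thorn→Fenby: 7+28+6 = 41
Juniper→Fenby→Maple→Thorn: 18+22+28 = 68
Juniper→Fenby→Thorn→Maple: 18+6+28 = 52
Juniper→Thorn→Maple→Fenby: 24+28+22 = 74
Juniper→Thorn→Fenby→Maple: 24+6+22 = 52
The minimum is 35.
One shortest path: Juniper → Maple → Fenby → Thorn.

Minimum one-way distance = 35 km.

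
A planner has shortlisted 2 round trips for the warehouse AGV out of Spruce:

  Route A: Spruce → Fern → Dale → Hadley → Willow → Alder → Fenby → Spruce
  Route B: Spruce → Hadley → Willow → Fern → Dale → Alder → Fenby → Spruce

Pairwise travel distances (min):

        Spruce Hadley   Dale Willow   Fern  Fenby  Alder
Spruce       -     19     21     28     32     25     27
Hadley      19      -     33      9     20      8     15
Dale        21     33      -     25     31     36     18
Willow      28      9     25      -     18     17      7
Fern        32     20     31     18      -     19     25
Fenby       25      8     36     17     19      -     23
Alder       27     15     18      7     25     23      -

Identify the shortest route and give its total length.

Route A: 32 + 31 + 33 + 9 + 7 + 23 + 25 = 160
Route B: 19 + 9 + 18 + 31 + 18 + 23 + 25 = 143

143 min — Route B is the shortest.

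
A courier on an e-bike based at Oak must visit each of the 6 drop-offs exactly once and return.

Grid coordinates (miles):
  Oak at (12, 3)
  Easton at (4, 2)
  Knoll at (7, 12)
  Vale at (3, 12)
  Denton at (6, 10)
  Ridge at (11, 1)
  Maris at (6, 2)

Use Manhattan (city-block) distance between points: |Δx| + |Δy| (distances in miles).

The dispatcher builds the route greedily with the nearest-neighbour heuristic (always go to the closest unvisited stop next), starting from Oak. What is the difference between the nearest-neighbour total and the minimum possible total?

From Oak: Ridge=3, Maris=7, Easton=9, Denton=13, Knoll=14, Vale=18 → choose Ridge (3).
From Ridge: Maris=6, Easton=8, Denton=14, Knoll=15, Vale=19 → choose Maris (6).
From Maris: Easton=2, Denton=8, Knoll=11, Vale=13 → choose Easton (2).
From Easton: Denton=10, Vale=11, Knoll=13 → choose Denton (10).
From Denton: Knoll=3, Vale=5 → choose Knoll (3).
From Knoll: Vale=4 → choose Vale (4).
NN route Oak → Ridge → Maris → Easton → Denton → Knoll → Vale → Oak costs 46.
Optimal: Oak → Denton → Knoll → Vale → Easton → Maris → Ridge → Oak costs 42 (by enumerating all 360 distinct tours).
Excess = 46 − 42 = 4.

4 miles longer than the optimal tour.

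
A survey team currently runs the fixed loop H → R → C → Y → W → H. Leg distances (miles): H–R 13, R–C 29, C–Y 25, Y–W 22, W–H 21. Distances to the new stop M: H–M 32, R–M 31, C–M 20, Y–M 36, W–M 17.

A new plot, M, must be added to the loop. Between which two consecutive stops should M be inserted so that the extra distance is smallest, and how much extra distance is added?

Minimum extra distance: 22 miles, inserting M between R and C.

Insertion cost between consecutive stops i–j is d(i,M) + d(M,j) − d(i,j):
  between H and R: 32 + 31 − 13 = 50
  between R and C: 31 + 20 − 29 = 22
  between C and Y: 20 + 36 − 25 = 31
  between Y and W: 36 + 17 − 22 = 31
  between W and H: 17 + 32 − 21 = 28
Cheapest insertion is between R and C, adding 22.
New total = 110 + 22 = 132.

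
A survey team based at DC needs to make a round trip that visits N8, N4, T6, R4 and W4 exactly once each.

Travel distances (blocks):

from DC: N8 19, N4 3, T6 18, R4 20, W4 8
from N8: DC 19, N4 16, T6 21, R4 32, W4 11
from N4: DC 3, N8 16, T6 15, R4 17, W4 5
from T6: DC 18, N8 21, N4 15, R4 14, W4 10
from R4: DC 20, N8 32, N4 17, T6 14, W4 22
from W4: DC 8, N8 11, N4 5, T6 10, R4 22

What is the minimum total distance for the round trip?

Minimum total distance: 74 blocks.

There are 60 distinct closed tours to check (reversals are equivalent).
DC - N8 - N4 - T6 - R4 - W4 - DC: 19+16+15+14+22+8 = 94
DC - N8 - N4 - T6 - W4 - R4 - DC: 19+16+15+10+22+20 = 102
DC - N8 - N4 - R4 - T6 - W4 - DC: 19+16+17+14+10+8 = 84
DC - N8 - N4 - R4 - W4 - T6 - DC: 19+16+17+22+10+18 = 102
DC - N8 - N4 - W4 - T6 - R4 - DC: 19+16+5+10+14+20 = 84
DC - N8 - N4 - W4 - R4 - T6 - DC: 19+16+5+22+14+18 = 94
DC - N8 - T6 - N4 - R4 - W4 - DC: 19+21+15+17+22+8 = 102
DC - N8 - T6 - N4 - W4 - R4 - DC: 19+21+15+5+22+20 = 102
DC - N8 - T6 - R4 - N4 - W4 - DC: 19+21+14+17+5+8 = 84
DC - N8 - T6 - R4 - W4 - N4 - DC: 19+21+14+22+5+3 = 84
DC - N8 - T6 - W4 - N4 - R4 - DC: 19+21+10+5+17+20 = 92
DC - N8 - T6 - W4 - R4 - N4 - DC: 19+21+10+22+17+3 = 92
DC - N8 - R4 - N4 - T6 - W4 - DC: 19+32+17+15+10+8 = 101
DC - N8 - R4 - N4 - W4 - T6 - DC: 19+32+17+5+10+18 = 101
… (46 more)
DC - N8 - W4 - T6 - R4 - N4 - DC: 19+11+10+14+17+3 = 74  ← best
The minimum is 74.
One optimal route: DC → N8 → W4 → T6 → R4 → N4 → DC (or its reverse).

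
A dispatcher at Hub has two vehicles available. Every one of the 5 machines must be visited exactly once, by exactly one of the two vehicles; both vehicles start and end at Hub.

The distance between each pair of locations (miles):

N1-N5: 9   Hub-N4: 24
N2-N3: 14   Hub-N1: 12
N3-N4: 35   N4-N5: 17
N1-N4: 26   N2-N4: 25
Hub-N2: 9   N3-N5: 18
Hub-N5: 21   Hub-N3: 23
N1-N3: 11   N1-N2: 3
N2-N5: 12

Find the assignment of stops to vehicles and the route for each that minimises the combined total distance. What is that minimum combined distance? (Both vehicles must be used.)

Try each way of splitting the stops between the two vehicles (each non-empty) and, for each split, find the best tour for each vehicle:
  {N1} + {N2, N3, N4, N5}: 24 + 82 = 106
  {N2} + {N1, N3, N4, N5}: 18 + 82 = 100
  {N1, N2} + {N3, N4, N5}: 24 + 82 = 106
  {N3} + {N1, N2, N4, N5}: 46 + 62 = 108
  {N1, N3} + {N2, N4, N5}: 46 + 62 = 108
  {N2, N3} + {N1, N4, N5}: 46 + 62 = 108
  … (15 splits in total)
Best: vehicle 1 Hub → N2 → Hub = 18; vehicle 2 Hub → N1 → N3 → N5 → N4 → Hub = 82; combined 100.

100 miles — the smallest possible combined total.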